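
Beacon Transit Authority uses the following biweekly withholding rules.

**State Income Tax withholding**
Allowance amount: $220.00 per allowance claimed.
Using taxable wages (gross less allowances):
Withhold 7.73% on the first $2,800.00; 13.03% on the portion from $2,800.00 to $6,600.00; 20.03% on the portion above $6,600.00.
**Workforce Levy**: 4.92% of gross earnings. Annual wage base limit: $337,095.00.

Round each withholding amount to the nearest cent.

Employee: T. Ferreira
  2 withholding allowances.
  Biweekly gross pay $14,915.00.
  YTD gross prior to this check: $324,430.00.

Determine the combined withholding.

$2,912.06

State Income Tax: taxable = $14,915.00 − 2×$220.00 = $14,475.00
  $711.58 + 20.03% × ($14,475.00 − $6,600.00) = $711.58 + 20.03% × $7,875.00 = $2,288.94
Workforce Levy: cap $337,095.00 − YTD $324,430.00 = $12,665.00 subject; 4.92% × $12,665.00 = $623.12
Total: $2,288.94 + $623.12 = $2,912.06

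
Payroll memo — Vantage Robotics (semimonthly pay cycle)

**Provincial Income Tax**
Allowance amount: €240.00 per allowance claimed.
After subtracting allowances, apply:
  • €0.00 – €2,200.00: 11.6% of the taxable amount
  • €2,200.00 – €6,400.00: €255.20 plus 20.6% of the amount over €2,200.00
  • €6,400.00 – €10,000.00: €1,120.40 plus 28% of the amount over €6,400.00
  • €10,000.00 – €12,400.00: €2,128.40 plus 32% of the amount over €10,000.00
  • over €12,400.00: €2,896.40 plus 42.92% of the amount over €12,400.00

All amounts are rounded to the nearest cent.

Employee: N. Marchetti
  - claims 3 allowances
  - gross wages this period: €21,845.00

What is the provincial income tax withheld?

€6,641.17

Provincial Income Tax: taxable = €21,845.00 − 3×€240.00 = €21,125.00
  €2,896.40 + 42.92% × (€21,125.00 − €12,400.00) = €2,896.40 + 42.92% × €8,725.00 = €6,641.17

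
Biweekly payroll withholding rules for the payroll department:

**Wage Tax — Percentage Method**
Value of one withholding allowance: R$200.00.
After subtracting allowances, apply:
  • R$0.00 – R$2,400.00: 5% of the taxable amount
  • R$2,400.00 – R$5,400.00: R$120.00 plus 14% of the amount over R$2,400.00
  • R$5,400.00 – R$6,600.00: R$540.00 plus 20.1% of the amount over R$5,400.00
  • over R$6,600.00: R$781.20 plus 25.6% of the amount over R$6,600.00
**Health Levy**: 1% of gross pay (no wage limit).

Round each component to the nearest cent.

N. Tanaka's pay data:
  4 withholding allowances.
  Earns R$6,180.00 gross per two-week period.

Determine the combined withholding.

R$599.00

Wage Tax: taxable = R$6,180.00 − 4×R$200.00 = R$5,380.00
  R$120.00 + 14% × (R$5,380.00 − R$2,400.00) = R$120.00 + 14% × R$2,980.00 = R$537.20
Health Levy: 1% × R$6,180.00 = R$61.80
Total: R$537.20 + R$61.80 = R$599.00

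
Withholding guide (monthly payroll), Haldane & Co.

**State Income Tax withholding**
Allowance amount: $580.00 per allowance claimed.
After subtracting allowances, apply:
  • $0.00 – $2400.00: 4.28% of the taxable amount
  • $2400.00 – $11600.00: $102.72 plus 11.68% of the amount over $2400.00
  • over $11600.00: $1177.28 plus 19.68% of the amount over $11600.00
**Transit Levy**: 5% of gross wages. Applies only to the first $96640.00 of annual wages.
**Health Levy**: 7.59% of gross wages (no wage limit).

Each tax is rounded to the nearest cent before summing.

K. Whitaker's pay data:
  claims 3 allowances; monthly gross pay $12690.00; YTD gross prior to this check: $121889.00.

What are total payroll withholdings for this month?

$2064.53

State Income Tax: taxable = $12690.00 − 3×$580.00 = $10950.00
  $102.72 + 11.68% × ($10950.00 − $2400.00) = $102.72 + 11.68% × $8550.00 = $1101.36
Transit Levy: YTD $121889.00 ≥ cap $96640.00 → $0.00
Health Levy: 7.59% × $12690.00 = $963.17
Total: $1101.36 + $0.00 + $963.17 = $2064.53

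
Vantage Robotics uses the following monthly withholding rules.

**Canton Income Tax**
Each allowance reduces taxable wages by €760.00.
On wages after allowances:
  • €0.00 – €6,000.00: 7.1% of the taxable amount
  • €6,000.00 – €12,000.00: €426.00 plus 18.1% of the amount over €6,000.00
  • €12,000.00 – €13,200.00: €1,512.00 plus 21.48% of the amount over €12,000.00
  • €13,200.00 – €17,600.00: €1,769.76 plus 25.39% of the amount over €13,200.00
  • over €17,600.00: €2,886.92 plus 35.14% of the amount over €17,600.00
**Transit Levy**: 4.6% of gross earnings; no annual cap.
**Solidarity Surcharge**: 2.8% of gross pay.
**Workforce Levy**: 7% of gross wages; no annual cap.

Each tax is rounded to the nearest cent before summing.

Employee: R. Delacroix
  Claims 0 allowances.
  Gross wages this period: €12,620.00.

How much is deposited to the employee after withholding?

Canton Income Tax: taxable = €12,620.00
  €1,512.00 + 21.48% × (€12,620.00 − €12,000.00) = €1,512.00 + 21.48% × €620.00 = €1,645.18
Transit Levy: 4.6% × €12,620.00 = €580.52
Solidarity Surcharge: 2.8% × €12,620.00 = €353.36
Workforce Levy: 7% × €12,620.00 = €883.40
Total withheld: €1,645.18 + €580.52 + €353.36 + €883.40 = €3,462.46
Net pay: €12,620.00 − €3,462.46 = €9,157.54

€9,157.54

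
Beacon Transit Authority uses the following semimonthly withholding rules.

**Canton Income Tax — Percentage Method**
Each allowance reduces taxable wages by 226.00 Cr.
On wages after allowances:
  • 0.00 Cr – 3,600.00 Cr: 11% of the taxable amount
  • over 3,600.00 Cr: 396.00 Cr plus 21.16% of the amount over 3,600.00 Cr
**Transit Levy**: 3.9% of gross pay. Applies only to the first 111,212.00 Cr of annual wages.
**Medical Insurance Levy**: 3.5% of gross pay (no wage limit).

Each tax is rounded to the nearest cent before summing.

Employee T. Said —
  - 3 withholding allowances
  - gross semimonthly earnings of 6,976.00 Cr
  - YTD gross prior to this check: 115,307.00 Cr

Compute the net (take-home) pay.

Canton Income Tax: taxable = 6,976.00 Cr − 3×226.00 Cr = 6,298.00 Cr
  396.00 Cr + 21.16% × (6,298.00 Cr − 3,600.00 Cr) = 396.00 Cr + 21.16% × 2,698.00 Cr = 966.90 Cr
Transit Levy: YTD 115,307.00 Cr ≥ cap 111,212.00 Cr → 0.00 Cr
Medical Insurance Levy: 3.5% × 6,976.00 Cr = 244.16 Cr
Total withheld: 966.90 Cr + 0.00 Cr + 244.16 Cr = 1,211.06 Cr
Net pay: 6,976.00 Cr − 1,211.06 Cr = 5,764.94 Cr

5,764.94 Cr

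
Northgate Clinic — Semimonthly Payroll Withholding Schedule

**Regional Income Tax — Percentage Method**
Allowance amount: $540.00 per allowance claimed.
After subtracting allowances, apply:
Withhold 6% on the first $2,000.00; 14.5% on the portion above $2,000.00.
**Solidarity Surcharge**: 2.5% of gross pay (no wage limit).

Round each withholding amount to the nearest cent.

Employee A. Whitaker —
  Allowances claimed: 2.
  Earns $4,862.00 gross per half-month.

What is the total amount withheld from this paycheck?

Regional Income Tax: taxable = $4,862.00 − 2×$540.00 = $3,782.00
  $120.00 + 14.5% × ($3,782.00 − $2,000.00) = $120.00 + 14.5% × $1,782.00 = $378.39
Solidarity Surcharge: 2.5% × $4,862.00 = $121.55
Total: $378.39 + $121.55 = $499.94

$499.94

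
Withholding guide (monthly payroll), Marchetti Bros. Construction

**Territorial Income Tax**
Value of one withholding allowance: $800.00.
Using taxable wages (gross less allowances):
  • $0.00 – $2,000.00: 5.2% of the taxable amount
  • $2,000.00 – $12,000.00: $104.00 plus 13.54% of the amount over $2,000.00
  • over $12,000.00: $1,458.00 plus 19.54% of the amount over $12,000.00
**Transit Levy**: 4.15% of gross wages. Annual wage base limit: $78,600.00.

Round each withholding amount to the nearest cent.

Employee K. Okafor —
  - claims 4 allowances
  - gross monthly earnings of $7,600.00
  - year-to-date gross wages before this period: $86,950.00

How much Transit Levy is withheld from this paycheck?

$0.00

Transit Levy: YTD $86,950.00 ≥ cap $78,600.00 → $0.00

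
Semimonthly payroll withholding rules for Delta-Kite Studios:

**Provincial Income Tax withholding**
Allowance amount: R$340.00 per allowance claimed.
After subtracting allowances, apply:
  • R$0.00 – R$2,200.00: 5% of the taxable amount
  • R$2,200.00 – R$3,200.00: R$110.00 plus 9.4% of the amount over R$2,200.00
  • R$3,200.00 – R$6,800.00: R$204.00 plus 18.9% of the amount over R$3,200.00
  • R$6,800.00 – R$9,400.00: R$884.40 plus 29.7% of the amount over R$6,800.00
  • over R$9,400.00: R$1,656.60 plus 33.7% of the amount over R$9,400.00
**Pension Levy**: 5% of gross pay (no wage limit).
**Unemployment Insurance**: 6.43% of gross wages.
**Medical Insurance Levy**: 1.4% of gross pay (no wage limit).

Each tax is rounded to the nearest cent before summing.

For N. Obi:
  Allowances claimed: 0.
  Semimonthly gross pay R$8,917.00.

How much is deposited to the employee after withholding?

Provincial Income Tax: taxable = R$8,917.00
  R$884.40 + 29.7% × (R$8,917.00 − R$6,800.00) = R$884.40 + 29.7% × R$2,117.00 = R$1,513.15
Pension Levy: 5% × R$8,917.00 = R$445.85
Unemployment Insurance: 6.43% × R$8,917.00 = R$573.36
Medical Insurance Levy: 1.4% × R$8,917.00 = R$124.84
Total withheld: R$1,513.15 + R$445.85 + R$573.36 + R$124.84 = R$2,657.20
Net pay: R$8,917.00 − R$2,657.20 = R$6,259.80

R$6,259.80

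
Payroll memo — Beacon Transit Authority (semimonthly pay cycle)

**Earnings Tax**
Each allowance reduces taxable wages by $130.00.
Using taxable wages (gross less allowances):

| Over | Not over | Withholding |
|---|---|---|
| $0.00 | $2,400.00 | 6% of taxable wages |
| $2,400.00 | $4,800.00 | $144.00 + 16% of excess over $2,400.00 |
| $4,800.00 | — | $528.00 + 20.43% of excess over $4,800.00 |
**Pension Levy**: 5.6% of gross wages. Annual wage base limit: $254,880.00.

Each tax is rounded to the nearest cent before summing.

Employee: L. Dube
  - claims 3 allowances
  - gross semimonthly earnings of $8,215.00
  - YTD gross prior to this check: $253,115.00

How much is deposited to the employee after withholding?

Earnings Tax: taxable = $8,215.00 − 3×$130.00 = $7,825.00
  $528.00 + 20.43% × ($7,825.00 − $4,800.00) = $528.00 + 20.43% × $3,025.00 = $1,146.01
Pension Levy: cap $254,880.00 − YTD $253,115.00 = $1,765.00 subject; 5.6% × $1,765.00 = $98.84
Total withheld: $1,146.01 + $98.84 = $1,244.85
Net pay: $8,215.00 − $1,244.85 = $6,970.15

$6,970.15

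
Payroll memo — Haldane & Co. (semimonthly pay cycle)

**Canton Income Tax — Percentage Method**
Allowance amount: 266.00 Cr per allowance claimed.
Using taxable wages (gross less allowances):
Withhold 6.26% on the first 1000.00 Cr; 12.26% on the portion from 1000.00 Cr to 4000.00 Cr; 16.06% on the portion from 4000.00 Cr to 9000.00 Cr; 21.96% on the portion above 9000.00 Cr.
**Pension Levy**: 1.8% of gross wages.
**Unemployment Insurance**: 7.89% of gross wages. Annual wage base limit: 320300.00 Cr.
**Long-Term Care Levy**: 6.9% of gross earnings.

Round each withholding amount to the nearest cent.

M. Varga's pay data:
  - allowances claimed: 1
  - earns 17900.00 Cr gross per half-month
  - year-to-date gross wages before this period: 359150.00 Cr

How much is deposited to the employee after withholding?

13213.27 Cr

Canton Income Tax: taxable = 17900.00 Cr − 1×266.00 Cr = 17634.00 Cr
  1233.40 Cr + 21.96% × (17634.00 Cr − 9000.00 Cr) = 1233.40 Cr + 21.96% × 8634.00 Cr = 3129.43 Cr
Pension Levy: 1.8% × 17900.00 Cr = 322.20 Cr
Unemployment Insurance: YTD 359150.00 Cr ≥ cap 320300.00 Cr → 0.00 Cr
Long-Term Care Levy: 6.9% × 17900.00 Cr = 1235.10 Cr
Total withheld: 3129.43 Cr + 322.20 Cr + 0.00 Cr + 1235.10 Cr = 4686.73 Cr
Net pay: 17900.00 Cr − 4686.73 Cr = 13213.27 Cr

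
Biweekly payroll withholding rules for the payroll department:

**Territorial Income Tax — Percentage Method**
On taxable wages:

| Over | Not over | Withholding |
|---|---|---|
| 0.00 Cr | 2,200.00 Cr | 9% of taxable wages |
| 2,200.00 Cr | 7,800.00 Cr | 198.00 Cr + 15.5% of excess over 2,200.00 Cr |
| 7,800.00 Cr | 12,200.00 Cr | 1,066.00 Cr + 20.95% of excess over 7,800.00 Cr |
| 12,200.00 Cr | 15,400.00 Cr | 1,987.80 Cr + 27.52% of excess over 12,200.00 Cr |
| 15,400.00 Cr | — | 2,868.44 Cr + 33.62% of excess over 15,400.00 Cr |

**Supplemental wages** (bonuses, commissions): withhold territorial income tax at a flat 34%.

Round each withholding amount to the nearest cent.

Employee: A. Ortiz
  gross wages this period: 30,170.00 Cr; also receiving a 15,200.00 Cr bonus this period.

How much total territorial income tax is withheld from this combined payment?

Territorial Income Tax: taxable = 30,170.00 Cr
  2,868.44 Cr + 33.62% × (30,170.00 Cr − 15,400.00 Cr) = 2,868.44 Cr + 33.62% × 14,770.00 Cr = 7,834.11 Cr
Supplemental (34% flat on bonus): 34% × 15,200.00 Cr = 5,168.00 Cr
Total territorial income tax: 7,834.11 Cr + 5,168.00 Cr = 13,002.11 Cr

13,002.11 Cr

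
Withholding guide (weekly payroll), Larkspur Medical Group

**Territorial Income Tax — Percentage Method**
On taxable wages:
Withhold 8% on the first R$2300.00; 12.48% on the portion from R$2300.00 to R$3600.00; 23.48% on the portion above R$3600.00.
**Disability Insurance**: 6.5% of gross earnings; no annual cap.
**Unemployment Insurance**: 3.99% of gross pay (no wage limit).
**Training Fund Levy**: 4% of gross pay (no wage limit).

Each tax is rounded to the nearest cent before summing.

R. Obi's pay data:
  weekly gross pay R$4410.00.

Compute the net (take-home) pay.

Territorial Income Tax: taxable = R$4410.00
  R$346.24 + 23.48% × (R$4410.00 − R$3600.00) = R$346.24 + 23.48% × R$810.00 = R$536.43
Disability Insurance: 6.5% × R$4410.00 = R$286.65
Unemployment Insurance: 3.99% × R$4410.00 = R$175.96
Training Fund Levy: 4% × R$4410.00 = R$176.40
Total withheld: R$536.43 + R$286.65 + R$175.96 + R$176.40 = R$1175.44
Net pay: R$4410.00 − R$1175.44 = R$3234.56

R$3234.56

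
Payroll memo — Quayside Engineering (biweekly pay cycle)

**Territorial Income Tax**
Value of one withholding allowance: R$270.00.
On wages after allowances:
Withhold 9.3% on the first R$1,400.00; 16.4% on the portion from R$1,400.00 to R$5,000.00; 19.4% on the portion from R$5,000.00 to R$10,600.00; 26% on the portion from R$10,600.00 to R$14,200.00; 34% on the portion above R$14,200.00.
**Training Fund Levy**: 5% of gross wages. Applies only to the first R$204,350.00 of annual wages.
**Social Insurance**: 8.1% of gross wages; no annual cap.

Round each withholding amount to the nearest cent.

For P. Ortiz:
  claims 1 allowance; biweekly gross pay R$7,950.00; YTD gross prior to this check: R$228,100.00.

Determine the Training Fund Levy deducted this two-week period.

Training Fund Levy: YTD R$228,100.00 ≥ cap R$204,350.00 → R$0.00

R$0.00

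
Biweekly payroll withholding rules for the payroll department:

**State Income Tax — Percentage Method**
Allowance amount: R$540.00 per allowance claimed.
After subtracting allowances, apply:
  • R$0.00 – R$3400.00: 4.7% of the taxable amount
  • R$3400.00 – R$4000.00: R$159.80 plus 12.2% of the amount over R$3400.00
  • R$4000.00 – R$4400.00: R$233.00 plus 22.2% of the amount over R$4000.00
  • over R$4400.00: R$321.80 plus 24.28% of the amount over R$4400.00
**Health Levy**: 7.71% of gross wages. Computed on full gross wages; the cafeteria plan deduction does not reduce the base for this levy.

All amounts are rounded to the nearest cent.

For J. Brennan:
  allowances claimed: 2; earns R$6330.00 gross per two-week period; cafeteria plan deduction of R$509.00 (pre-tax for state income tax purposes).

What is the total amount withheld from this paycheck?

R$892.63

State Income Tax: taxable = R$6330.00 − R$509.00 − 2×R$540.00 = R$4741.00
  R$321.80 + 24.28% × (R$4741.00 − R$4400.00) = R$321.80 + 24.28% × R$341.00 = R$404.59
Health Levy: 7.71% × R$6330.00 = R$488.04
Total: R$404.59 + R$488.04 = R$892.63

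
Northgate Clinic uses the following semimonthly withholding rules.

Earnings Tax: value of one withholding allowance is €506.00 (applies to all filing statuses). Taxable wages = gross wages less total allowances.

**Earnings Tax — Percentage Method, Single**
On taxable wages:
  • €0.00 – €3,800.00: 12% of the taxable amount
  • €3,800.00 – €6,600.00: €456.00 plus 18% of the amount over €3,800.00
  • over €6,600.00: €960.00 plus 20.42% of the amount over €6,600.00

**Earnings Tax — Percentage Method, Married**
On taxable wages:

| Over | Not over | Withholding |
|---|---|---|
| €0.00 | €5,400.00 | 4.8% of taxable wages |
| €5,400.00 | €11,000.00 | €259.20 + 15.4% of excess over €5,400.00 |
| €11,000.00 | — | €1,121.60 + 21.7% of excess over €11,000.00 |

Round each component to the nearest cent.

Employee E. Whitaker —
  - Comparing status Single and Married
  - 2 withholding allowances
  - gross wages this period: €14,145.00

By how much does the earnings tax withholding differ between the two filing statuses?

€709.58

Earnings Tax (Single): taxable = €14,145.00 − 2×€506.00 = €13,133.00
  €960.00 + 20.42% × (€13,133.00 − €6,600.00) = €960.00 + 20.42% × €6,533.00 = €2,294.04
Earnings Tax (Married): taxable = €14,145.00 − 2×€506.00 = €13,133.00
  €1,121.60 + 21.7% × (€13,133.00 − €11,000.00) = €1,121.60 + 21.7% × €2,133.00 = €1,584.46
Difference: |€2,294.04 − €1,584.46| = €709.58 (higher under Single)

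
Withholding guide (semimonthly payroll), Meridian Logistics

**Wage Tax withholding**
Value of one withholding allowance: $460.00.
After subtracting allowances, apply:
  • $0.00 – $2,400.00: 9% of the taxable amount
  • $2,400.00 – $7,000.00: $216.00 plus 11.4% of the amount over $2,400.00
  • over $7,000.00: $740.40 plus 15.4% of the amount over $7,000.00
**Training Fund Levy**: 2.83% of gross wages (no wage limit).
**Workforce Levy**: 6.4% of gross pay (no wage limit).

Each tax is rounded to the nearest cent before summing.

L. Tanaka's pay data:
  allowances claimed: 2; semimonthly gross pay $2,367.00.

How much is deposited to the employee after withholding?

Wage Tax: taxable = $2,367.00 − 2×$460.00 = $1,447.00
  9% × $1,447.00 = $130.23
Training Fund Levy: 2.83% × $2,367.00 = $66.99
Workforce Levy: 6.4% × $2,367.00 = $151.49
Total withheld: $130.23 + $66.99 + $151.49 = $348.71
Net pay: $2,367.00 − $348.71 = $2,018.29

$2,018.29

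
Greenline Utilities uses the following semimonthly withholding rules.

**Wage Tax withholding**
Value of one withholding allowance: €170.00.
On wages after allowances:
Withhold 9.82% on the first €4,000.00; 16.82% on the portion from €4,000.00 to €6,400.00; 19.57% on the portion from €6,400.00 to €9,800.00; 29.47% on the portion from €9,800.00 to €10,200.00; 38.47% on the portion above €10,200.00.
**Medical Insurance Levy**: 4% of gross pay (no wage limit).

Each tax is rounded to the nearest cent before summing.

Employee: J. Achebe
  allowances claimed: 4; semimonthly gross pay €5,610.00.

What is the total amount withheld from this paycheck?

€773.63

Wage Tax: taxable = €5,610.00 − 4×€170.00 = €4,930.00
  €392.80 + 16.82% × (€4,930.00 − €4,000.00) = €392.80 + 16.82% × €930.00 = €549.23
Medical Insurance Levy: 4% × €5,610.00 = €224.40
Total: €549.23 + €224.40 = €773.63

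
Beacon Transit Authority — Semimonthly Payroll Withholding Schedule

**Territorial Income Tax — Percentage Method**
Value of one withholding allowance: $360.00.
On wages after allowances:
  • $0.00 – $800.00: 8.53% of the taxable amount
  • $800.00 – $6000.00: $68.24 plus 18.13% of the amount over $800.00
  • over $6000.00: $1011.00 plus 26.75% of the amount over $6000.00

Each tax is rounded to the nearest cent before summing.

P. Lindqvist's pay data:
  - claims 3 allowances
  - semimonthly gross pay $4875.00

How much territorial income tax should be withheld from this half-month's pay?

Territorial Income Tax: taxable = $4875.00 − 3×$360.00 = $3795.00
  $68.24 + 18.13% × ($3795.00 − $800.00) = $68.24 + 18.13% × $2995.00 = $611.23

$611.23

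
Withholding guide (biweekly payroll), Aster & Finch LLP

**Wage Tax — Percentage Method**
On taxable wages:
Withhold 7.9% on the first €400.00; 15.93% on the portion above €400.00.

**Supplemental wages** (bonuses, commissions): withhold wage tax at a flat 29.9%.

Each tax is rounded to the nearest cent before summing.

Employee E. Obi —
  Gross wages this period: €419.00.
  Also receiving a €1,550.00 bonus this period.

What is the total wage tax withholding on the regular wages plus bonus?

€498.08

Wage Tax: taxable = €419.00
  €31.60 + 15.93% × (€419.00 − €400.00) = €31.60 + 15.93% × €19.00 = €34.63
Supplemental (29.9% flat on bonus): 29.9% × €1,550.00 = €463.45
Total wage tax: €34.63 + €463.45 = €498.08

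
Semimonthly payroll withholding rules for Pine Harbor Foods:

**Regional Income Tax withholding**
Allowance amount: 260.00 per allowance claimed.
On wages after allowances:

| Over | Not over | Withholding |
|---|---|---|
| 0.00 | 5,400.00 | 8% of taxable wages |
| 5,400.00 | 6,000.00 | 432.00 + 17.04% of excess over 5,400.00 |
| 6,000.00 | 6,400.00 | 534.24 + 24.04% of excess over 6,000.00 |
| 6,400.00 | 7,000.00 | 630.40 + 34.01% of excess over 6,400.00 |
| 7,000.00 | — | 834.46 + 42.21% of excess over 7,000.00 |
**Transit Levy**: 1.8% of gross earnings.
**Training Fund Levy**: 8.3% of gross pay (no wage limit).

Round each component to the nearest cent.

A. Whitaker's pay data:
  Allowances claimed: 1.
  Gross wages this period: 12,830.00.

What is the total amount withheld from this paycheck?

4,481.39

Regional Income Tax: taxable = 12,830.00 − 1×260.00 = 12,570.00
  834.46 + 42.21% × (12,570.00 − 7,000.00) = 834.46 + 42.21% × 5,570.00 = 3,185.56
Transit Levy: 1.8% × 12,830.00 = 230.94
Training Fund Levy: 8.3% × 12,830.00 = 1,064.89
Total: 3,185.56 + 230.94 + 1,064.89 = 4,481.39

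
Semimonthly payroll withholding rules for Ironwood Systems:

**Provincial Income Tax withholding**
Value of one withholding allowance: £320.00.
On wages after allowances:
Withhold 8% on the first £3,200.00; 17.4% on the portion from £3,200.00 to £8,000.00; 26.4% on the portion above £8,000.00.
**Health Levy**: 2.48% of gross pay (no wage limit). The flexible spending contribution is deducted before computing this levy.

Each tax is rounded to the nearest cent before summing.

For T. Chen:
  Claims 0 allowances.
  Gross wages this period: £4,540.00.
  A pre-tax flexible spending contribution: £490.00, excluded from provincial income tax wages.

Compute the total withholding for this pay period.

£504.34

Provincial Income Tax: taxable = £4,540.00 − £490.00 = £4,050.00
  £256.00 + 17.4% × (£4,050.00 − £3,200.00) = £256.00 + 17.4% × £850.00 = £403.90
Health Levy: 2.48% × £4,050.00 = £100.44
Total: £403.90 + £100.44 = £504.34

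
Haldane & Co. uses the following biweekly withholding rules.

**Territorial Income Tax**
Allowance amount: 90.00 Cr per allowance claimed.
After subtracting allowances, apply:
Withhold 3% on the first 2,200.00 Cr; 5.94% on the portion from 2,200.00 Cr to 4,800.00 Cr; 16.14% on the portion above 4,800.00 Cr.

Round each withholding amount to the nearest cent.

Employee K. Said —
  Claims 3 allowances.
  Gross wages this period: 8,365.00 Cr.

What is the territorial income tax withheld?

752.25 Cr

Territorial Income Tax: taxable = 8,365.00 Cr − 3×90.00 Cr = 8,095.00 Cr
  220.44 Cr + 16.14% × (8,095.00 Cr − 4,800.00 Cr) = 220.44 Cr + 16.14% × 3,295.00 Cr = 752.25 Cr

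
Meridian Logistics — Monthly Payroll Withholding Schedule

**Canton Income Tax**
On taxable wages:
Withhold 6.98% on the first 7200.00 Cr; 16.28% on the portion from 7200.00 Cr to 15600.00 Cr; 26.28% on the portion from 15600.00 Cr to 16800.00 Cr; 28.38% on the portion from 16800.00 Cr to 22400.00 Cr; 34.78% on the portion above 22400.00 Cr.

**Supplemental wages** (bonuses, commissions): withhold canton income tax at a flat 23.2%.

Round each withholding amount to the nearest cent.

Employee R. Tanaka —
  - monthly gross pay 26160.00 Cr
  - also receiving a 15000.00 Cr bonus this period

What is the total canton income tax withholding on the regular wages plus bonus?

Canton Income Tax: taxable = 26160.00 Cr
  3774.72 Cr + 34.78% × (26160.00 Cr − 22400.00 Cr) = 3774.72 Cr + 34.78% × 3760.00 Cr = 5082.45 Cr
Supplemental (23.2% flat on bonus): 23.2% × 15000.00 Cr = 3480.00 Cr
Total canton income tax: 5082.45 Cr + 3480.00 Cr = 8562.45 Cr

8562.45 Cr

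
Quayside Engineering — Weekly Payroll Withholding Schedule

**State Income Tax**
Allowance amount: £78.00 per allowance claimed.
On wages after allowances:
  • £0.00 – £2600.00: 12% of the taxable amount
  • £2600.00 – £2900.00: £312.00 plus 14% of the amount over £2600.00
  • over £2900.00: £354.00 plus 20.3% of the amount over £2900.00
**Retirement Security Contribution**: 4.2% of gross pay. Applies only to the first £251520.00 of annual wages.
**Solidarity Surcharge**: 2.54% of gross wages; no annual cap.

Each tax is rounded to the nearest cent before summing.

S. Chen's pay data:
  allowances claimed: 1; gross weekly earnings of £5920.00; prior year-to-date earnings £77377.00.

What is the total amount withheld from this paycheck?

£1350.24

State Income Tax: taxable = £5920.00 − 1×£78.00 = £5842.00
  £354.00 + 20.3% × (£5842.00 − £2900.00) = £354.00 + 20.3% × £2942.00 = £951.23
Retirement Security Contribution: 4.2% × £5920.00 = £248.64
Solidarity Surcharge: 2.54% × £5920.00 = £150.37
Total: £951.23 + £248.64 + £150.37 = £1350.24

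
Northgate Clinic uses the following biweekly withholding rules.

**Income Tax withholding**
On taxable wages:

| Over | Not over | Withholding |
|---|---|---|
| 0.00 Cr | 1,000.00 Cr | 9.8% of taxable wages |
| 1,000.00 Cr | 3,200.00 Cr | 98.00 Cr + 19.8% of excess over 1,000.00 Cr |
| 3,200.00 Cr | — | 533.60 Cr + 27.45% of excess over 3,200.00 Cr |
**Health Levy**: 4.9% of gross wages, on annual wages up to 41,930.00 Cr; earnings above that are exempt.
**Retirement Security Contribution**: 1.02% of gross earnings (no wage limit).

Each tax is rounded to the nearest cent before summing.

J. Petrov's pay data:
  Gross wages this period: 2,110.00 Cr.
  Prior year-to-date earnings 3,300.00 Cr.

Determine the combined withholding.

442.69 Cr

Income Tax: taxable = 2,110.00 Cr
  98.00 Cr + 19.8% × (2,110.00 Cr − 1,000.00 Cr) = 98.00 Cr + 19.8% × 1,110.00 Cr = 317.78 Cr
Health Levy: 4.9% × 2,110.00 Cr = 103.39 Cr
Retirement Security Contribution: 1.02% × 2,110.00 Cr = 21.52 Cr
Total: 317.78 Cr + 103.39 Cr + 21.52 Cr = 442.69 Cr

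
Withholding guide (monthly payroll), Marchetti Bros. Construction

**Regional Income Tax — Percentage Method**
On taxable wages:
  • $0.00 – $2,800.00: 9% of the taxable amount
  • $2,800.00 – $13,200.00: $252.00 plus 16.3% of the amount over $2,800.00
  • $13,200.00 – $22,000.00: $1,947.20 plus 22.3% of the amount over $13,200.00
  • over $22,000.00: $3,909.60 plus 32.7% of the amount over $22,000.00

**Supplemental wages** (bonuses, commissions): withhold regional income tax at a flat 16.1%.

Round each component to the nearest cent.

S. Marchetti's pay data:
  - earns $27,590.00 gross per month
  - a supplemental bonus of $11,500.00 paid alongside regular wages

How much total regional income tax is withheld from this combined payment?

$7,589.03

Regional Income Tax: taxable = $27,590.00
  $3,909.60 + 32.7% × ($27,590.00 − $22,000.00) = $3,909.60 + 32.7% × $5,590.00 = $5,737.53
Supplemental (16.1% flat on bonus): 16.1% × $11,500.00 = $1,851.50
Total regional income tax: $5,737.53 + $1,851.50 = $7,589.03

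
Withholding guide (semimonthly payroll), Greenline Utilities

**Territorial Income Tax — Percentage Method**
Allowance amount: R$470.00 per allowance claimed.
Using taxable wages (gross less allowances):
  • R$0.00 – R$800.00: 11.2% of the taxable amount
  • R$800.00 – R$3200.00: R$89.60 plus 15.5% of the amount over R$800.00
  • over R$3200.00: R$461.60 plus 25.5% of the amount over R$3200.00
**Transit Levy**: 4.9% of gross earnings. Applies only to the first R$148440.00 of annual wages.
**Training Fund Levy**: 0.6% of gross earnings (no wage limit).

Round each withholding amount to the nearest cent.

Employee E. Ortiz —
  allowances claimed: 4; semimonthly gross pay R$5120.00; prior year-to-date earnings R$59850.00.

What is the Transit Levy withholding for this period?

Transit Levy: 4.9% × R$5120.00 = R$250.88

R$250.88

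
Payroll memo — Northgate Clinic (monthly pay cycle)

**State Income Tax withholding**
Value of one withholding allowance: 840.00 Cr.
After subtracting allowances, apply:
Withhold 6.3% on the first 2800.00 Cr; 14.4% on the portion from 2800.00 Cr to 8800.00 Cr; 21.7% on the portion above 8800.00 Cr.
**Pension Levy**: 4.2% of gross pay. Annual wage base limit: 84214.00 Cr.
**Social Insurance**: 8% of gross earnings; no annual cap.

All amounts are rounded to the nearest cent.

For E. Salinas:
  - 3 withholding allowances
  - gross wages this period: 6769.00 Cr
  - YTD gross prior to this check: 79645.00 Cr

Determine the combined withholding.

State Income Tax: taxable = 6769.00 Cr − 3×840.00 Cr = 4249.00 Cr
  176.40 Cr + 14.4% × (4249.00 Cr − 2800.00 Cr) = 176.40 Cr + 14.4% × 1449.00 Cr = 385.06 Cr
Pension Levy: cap 84214.00 Cr − YTD 79645.00 Cr = 4569.00 Cr subject; 4.2% × 4569.00 Cr = 191.90 Cr
Social Insurance: 8% × 6769.00 Cr = 541.52 Cr
Total: 385.06 Cr + 191.90 Cr + 541.52 Cr = 1118.48 Cr

1118.48 Cr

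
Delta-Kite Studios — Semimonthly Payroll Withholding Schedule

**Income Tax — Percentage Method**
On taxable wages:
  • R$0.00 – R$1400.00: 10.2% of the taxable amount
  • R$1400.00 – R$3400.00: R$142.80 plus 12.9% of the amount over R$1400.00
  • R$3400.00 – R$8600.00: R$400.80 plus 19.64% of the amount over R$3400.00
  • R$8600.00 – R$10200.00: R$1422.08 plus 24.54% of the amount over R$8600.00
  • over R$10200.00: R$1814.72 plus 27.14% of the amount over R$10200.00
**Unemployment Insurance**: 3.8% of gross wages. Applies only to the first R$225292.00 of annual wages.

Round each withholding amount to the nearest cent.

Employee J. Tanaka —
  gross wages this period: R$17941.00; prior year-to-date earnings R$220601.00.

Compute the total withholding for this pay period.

Income Tax: taxable = R$17941.00
  R$1814.72 + 27.14% × (R$17941.00 − R$10200.00) = R$1814.72 + 27.14% × R$7741.00 = R$3915.63
Unemployment Insurance: cap R$225292.00 − YTD R$220601.00 = R$4691.00 subject; 3.8% × R$4691.00 = R$178.26
Total: R$3915.63 + R$178.26 = R$4093.89

R$4093.89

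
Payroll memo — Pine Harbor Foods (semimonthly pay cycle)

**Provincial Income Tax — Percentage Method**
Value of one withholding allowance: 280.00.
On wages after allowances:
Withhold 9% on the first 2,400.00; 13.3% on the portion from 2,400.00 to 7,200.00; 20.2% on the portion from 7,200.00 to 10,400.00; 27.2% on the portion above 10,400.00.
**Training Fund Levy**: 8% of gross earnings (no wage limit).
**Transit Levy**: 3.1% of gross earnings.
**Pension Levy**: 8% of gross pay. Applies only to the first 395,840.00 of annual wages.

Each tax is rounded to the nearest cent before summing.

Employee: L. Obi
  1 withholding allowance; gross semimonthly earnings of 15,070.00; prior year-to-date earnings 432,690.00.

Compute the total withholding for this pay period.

Provincial Income Tax: taxable = 15,070.00 − 1×280.00 = 14,790.00
  1,500.80 + 27.2% × (14,790.00 − 10,400.00) = 1,500.80 + 27.2% × 4,390.00 = 2,694.88
Training Fund Levy: 8% × 15,070.00 = 1,205.60
Transit Levy: 3.1% × 15,070.00 = 467.17
Pension Levy: YTD 432,690.00 ≥ cap 395,840.00 → 0.00
Total: 2,694.88 + 1,205.60 + 467.17 + 0.00 = 4,367.65

4,367.65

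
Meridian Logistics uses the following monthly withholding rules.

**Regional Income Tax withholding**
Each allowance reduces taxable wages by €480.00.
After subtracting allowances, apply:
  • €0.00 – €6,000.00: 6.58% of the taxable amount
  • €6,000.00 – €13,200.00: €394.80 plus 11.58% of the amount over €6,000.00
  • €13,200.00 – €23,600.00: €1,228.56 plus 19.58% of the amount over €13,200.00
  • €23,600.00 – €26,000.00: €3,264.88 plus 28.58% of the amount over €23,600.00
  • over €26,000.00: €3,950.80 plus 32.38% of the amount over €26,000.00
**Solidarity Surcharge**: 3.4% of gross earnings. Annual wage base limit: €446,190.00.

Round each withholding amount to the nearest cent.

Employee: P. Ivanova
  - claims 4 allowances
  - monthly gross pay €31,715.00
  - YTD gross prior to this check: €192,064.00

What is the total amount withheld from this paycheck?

€6,257.93

Regional Income Tax: taxable = €31,715.00 − 4×€480.00 = €29,795.00
  €3,950.80 + 32.38% × (€29,795.00 − €26,000.00) = €3,950.80 + 32.38% × €3,795.00 = €5,179.62
Solidarity Surcharge: 3.4% × €31,715.00 = €1,078.31
Total: €5,179.62 + €1,078.31 = €6,257.93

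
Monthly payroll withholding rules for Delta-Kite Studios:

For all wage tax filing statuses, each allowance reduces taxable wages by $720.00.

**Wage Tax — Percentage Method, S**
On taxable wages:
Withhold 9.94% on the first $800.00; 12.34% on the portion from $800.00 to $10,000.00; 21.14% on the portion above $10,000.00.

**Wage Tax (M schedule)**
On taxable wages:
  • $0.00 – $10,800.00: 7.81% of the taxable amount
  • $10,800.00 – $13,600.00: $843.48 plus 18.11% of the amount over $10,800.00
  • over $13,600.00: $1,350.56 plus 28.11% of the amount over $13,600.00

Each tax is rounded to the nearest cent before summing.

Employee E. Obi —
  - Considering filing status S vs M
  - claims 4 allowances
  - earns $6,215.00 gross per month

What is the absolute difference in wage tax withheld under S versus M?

$131.88

Wage Tax (S): taxable = $6,215.00 − 4×$720.00 = $3,335.00
  $79.52 + 12.34% × ($3,335.00 − $800.00) = $79.52 + 12.34% × $2,535.00 = $392.34
Wage Tax (M): taxable = $6,215.00 − 4×$720.00 = $3,335.00
  7.81% × $3,335.00 = $260.46
Difference: |$392.34 − $260.46| = $131.88 (higher under S)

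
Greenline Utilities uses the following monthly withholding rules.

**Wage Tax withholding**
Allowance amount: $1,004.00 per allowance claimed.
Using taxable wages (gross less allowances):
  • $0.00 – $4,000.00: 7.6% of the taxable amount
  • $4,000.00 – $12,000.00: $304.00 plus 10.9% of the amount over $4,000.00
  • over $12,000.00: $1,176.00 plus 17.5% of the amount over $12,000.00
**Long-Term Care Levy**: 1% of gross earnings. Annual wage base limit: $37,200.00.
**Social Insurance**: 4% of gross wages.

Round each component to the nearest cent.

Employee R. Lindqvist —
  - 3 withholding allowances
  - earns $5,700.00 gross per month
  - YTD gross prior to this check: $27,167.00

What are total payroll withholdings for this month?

Wage Tax: taxable = $5,700.00 − 3×$1,004.00 = $2,688.00
  7.6% × $2,688.00 = $204.29
Long-Term Care Levy: 1% × $5,700.00 = $57.00
Social Insurance: 4% × $5,700.00 = $228.00
Total: $204.29 + $57.00 + $228.00 = $489.29

$489.29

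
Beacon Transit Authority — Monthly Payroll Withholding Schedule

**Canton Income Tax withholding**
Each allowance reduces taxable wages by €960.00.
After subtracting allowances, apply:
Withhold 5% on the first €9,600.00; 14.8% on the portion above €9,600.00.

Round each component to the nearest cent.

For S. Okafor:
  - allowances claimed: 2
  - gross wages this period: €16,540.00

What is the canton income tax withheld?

Canton Income Tax: taxable = €16,540.00 − 2×€960.00 = €14,620.00
  €480.00 + 14.8% × (€14,620.00 − €9,600.00) = €480.00 + 14.8% × €5,020.00 = €1,222.96

€1,222.96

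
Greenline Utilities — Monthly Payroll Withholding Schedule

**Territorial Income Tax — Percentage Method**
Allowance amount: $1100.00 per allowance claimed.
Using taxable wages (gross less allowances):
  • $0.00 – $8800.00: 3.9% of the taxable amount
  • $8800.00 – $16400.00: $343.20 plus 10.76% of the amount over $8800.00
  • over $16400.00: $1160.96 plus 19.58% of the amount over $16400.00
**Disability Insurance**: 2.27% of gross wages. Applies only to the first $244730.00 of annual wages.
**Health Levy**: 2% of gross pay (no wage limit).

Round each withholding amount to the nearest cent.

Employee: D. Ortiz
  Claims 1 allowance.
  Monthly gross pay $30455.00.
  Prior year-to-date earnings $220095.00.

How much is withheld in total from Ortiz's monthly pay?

Territorial Income Tax: taxable = $30455.00 − 1×$1100.00 = $29355.00
  $1160.96 + 19.58% × ($29355.00 − $16400.00) = $1160.96 + 19.58% × $12955.00 = $3697.55
Disability Insurance: cap $244730.00 − YTD $220095.00 = $24635.00 subject; 2.27% × $24635.00 = $559.21
Health Levy: 2% × $30455.00 = $609.10
Total: $3697.55 + $559.21 + $609.10 = $4865.86

$4865.86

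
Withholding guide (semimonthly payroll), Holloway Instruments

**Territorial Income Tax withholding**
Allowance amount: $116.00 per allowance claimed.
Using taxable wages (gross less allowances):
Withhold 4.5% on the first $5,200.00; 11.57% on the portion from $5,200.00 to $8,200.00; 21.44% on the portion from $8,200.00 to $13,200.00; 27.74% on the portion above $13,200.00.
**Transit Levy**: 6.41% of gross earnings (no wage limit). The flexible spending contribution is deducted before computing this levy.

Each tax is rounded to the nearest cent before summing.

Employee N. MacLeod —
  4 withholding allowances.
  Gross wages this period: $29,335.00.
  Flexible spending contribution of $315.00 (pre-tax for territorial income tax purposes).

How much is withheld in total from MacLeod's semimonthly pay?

Territorial Income Tax: taxable = $29,335.00 − $315.00 − 4×$116.00 = $28,556.00
  $1,653.10 + 27.74% × ($28,556.00 − $13,200.00) = $1,653.10 + 27.74% × $15,356.00 = $5,912.85
Transit Levy: 6.41% × $29,020.00 = $1,860.18
Total: $5,912.85 + $1,860.18 = $7,773.03

$7,773.03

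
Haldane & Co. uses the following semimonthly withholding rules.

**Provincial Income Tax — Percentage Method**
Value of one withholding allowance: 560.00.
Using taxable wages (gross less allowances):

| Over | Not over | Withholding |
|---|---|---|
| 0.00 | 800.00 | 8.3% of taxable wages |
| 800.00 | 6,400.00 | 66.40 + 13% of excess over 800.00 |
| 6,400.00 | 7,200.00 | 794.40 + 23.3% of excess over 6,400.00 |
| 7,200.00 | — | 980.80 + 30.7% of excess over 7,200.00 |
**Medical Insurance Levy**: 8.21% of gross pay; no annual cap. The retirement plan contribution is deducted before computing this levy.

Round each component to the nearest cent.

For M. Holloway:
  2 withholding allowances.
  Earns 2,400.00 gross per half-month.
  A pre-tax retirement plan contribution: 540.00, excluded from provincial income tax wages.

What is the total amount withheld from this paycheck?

Provincial Income Tax: taxable = 2,400.00 − 540.00 − 2×560.00 = 740.00
  8.3% × 740.00 = 61.42
Medical Insurance Levy: 8.21% × 1,860.00 = 152.71
Total: 61.42 + 152.71 = 214.13

214.13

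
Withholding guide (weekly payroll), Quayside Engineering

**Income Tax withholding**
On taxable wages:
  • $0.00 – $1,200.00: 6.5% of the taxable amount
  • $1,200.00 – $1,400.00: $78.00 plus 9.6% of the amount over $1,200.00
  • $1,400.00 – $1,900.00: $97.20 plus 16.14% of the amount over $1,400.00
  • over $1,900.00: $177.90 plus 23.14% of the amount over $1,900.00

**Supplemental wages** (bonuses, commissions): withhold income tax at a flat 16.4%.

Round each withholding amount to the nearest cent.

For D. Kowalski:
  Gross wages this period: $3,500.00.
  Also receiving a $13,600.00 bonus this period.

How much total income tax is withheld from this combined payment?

$2,778.54

Income Tax: taxable = $3,500.00
  $177.90 + 23.14% × ($3,500.00 − $1,900.00) = $177.90 + 23.14% × $1,600.00 = $548.14
Supplemental (16.4% flat on bonus): 16.4% × $13,600.00 = $2,230.40
Total income tax: $548.14 + $2,230.40 = $2,778.54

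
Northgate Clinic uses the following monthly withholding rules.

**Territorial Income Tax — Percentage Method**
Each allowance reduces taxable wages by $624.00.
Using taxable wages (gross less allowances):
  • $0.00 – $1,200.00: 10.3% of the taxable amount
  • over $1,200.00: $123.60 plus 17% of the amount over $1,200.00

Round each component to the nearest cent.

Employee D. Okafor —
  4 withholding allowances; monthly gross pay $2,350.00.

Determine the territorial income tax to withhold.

Territorial Income Tax: taxable = $2,350.00 − 4×$624.00 = $-146.00
  Taxable ≤ 0 → $0.00

$0.00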